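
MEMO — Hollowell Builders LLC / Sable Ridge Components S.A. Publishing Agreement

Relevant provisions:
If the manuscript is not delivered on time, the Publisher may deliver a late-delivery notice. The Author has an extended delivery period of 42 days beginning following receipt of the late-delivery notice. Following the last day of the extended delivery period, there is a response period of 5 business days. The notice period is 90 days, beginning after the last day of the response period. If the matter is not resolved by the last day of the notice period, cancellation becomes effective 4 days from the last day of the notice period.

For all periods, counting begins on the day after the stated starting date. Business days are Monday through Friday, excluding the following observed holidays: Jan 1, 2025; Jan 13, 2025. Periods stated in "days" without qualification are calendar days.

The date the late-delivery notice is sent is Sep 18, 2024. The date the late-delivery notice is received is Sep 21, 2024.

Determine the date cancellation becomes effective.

Feb 10, 2025

The last day of the extended delivery period: Sep 21, 2024 + 42 days = Nov 2, 2024.
The last day of the response period: 5 business days after Saturday, Nov 2, 2024, skipping weekends — Nov 4, Nov 5, Nov 6, Nov 7, Nov 8 — lands on Friday, Nov 8, 2024.
Adding 90 calendar days to Nov 8, 2024 gives Feb 6, 2025, which is the last day of the notice period.
Adding 4 calendar days to Feb 6, 2025 gives Feb 10, 2025, which is the date cancellation becomes effective.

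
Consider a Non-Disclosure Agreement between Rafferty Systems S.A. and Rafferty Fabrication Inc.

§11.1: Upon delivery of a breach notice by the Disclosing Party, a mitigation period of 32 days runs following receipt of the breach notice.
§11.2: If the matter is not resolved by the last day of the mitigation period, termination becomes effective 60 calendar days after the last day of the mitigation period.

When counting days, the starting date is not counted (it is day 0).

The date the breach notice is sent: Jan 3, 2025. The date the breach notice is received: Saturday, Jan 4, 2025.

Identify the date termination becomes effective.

Adding 32 calendar days to Jan 4, 2025 gives Feb 5, 2025, which is the last day of the mitigation period.
The date termination becomes effective: 60 calendar days after Feb 5, 2025 is Apr 6, 2025.

Apr 6, 2025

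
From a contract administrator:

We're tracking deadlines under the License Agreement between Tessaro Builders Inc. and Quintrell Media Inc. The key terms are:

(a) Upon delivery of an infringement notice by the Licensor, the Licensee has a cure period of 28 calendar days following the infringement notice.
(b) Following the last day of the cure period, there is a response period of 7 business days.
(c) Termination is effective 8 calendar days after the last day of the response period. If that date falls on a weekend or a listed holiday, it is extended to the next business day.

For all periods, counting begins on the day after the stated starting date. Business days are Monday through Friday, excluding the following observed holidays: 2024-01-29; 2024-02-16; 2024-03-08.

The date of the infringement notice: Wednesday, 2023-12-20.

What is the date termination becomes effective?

2024-02-05

Adding 28 calendar days to 2023-12-20 gives 2024-01-17, which is the last day of the cure period.
The last day of the response period: 7 business days after Wednesday, 2024-01-17, skipping weekends — Jan 18, Jan 19, Jan 22, Jan 23, Jan 24, Jan 25, Jan 26 — lands on Friday, 2024-01-26.
The date termination becomes effective: 2024-01-26 + 8 days = 2024-02-03. That falls on a Saturday, so it rolls to the next business day, Monday, 2024-02-05.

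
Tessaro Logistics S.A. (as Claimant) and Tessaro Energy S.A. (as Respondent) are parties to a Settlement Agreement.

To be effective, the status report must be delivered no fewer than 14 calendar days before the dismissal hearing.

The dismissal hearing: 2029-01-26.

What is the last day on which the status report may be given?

Counting back 14 calendar days from 2029-01-26 gives 2029-01-12.

2029-01-12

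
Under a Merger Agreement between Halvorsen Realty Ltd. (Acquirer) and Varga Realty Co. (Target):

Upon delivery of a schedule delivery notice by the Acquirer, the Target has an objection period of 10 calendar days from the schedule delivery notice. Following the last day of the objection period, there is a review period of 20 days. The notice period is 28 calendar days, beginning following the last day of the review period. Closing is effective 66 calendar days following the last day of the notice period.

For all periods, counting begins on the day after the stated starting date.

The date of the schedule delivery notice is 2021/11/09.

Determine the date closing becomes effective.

Adding 10 calendar days to 2021/11/09 gives 2021/11/19, which is the last day of the objection period.
Adding 20 calendar days to 2021/11/19 gives 2021/12/09, which is the last day of the review period.
The last day of the notice period: 28 calendar days after 2021/12/09 is 2022/01/06.
The date closing becomes effective: 66 calendar days after 2022/01/06 is 2022/03/13.

2022/03/13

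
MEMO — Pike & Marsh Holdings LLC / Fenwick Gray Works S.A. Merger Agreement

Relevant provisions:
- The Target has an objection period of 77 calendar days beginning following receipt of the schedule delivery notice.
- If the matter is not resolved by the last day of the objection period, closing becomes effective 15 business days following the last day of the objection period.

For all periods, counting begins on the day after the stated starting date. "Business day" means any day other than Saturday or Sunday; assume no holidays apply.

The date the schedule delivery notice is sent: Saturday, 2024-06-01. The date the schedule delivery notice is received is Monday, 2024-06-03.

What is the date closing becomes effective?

Adding 77 calendar days to 2024-06-03 gives 2024-08-19, which is the last day of the objection period.
The date closing becomes effective: counting 15 business days from Monday, 2024-08-19 (Aug 20, Aug 21, Aug 22, Aug 23, …, Sep 5, Sep 6, Sep 9, skipping weekends) reaches Monday, 2024-09-09.

2024-09-09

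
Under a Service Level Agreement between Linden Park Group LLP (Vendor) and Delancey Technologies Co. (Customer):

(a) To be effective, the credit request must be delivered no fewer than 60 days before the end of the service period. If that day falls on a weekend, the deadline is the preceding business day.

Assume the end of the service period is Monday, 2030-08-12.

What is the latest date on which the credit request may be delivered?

2030-06-13

2030-08-12 minus 60 days is 2030-06-13. That is a Thursday, so no adjustment is needed.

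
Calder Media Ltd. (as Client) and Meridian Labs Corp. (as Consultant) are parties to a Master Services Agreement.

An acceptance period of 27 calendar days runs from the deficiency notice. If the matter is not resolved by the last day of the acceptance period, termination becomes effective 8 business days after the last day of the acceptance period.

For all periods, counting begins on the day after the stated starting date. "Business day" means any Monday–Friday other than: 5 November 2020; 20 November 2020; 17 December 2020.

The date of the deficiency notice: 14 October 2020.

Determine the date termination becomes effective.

Adding 27 calendar days to 14 October 2020 gives 10 November 2020, which is the last day of the acceptance period.
The date termination becomes effective: 8 business days after Tuesday, 10 November 2020, skipping weekends and the listed holiday on Nov 20 — Nov 11, Nov 12, Nov 13, Nov 16, Nov 17, Nov 18, Nov 19, Nov 23 — lands on Monday, 23 November 2020.

23 November 2020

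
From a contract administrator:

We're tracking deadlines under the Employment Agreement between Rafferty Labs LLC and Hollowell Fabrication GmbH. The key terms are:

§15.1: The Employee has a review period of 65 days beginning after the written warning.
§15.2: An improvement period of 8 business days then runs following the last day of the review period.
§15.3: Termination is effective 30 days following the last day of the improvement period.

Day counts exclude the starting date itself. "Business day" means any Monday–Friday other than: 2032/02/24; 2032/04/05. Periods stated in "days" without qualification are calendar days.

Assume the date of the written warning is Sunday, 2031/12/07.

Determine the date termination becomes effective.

The last day of the review period: 65 calendar days after 2031/12/07 is 2032/02/10.
From Tuesday, 2032/02/10, 8 business days (Feb 11, Feb 12, Feb 13, Feb 16, Feb 17, Feb 18, Feb 19, Feb 20, skipping weekends) brings us to Friday, 2032/02/20, which is the last day of the improvement period.
The date termination becomes effective: 30 calendar days after 2032/02/20 is 2032/03/21.

2032/03/21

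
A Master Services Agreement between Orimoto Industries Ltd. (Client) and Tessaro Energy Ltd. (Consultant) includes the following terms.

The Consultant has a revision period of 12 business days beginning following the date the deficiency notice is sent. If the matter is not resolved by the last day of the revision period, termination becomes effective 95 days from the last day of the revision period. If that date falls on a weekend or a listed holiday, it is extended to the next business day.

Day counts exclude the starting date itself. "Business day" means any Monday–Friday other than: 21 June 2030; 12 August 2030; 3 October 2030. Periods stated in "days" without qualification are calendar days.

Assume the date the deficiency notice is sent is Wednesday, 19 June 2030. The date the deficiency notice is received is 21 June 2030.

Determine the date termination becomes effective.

11 October 2030

The last day of the revision period: counting 12 business days from Wednesday, 19 June 2030 (Jun 20, Jun 24, Jun 25, Jun 26, …, Jul 4, Jul 5, Jul 8, skipping weekends and the listed holiday on Jun 21) reaches Monday, 8 July 2030.
Adding 95 calendar days to 8 July 2030 gives 11 October 2030, which is the date termination becomes effective. 11 October 2030 is a Friday and is not a listed holiday, so no roll-forward applies.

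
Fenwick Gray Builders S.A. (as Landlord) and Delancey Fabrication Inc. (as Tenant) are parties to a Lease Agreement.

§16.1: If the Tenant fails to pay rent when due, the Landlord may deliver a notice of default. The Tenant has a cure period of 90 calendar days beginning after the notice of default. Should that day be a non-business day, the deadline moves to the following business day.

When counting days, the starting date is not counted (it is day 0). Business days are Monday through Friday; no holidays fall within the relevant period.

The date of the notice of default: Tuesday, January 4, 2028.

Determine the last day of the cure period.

April 3, 2028

The last day of the cure period: January 4, 2028 + 90 days = April 3, 2028. April 3, 2028 is a Monday, so no roll-forward applies.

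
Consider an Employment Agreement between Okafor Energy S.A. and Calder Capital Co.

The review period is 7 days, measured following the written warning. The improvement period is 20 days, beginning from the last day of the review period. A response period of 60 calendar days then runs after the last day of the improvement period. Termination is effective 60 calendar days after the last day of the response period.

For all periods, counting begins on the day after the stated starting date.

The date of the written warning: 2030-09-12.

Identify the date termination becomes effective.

The last day of the review period: 2030-09-12 + 7 days = 2030-09-19.
Adding 20 calendar days to 2030-09-19 gives 2030-10-09, which is the last day of the improvement period.
The last day of the response period: 60 calendar days after 2030-10-09 is 2030-12-08.
Adding 60 calendar days to 2030-12-08 gives 2031-02-06, which is the date termination becomes effective.

2031-02-06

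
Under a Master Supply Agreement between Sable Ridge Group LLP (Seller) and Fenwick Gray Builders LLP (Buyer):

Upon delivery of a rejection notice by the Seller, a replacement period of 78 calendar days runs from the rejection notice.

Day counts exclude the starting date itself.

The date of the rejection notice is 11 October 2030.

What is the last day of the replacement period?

The last day of the replacement period: 11 October 2030 + 78 days = 28 December 2030.

28 December 2030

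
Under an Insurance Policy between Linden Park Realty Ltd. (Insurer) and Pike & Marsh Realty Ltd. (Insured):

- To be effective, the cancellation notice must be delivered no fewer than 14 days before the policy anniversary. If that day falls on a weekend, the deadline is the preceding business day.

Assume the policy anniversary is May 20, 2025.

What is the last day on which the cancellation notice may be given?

May 6, 2025

May 20, 2025 minus 14 days is May 6, 2025. That is a Tuesday, so no adjustment is needed.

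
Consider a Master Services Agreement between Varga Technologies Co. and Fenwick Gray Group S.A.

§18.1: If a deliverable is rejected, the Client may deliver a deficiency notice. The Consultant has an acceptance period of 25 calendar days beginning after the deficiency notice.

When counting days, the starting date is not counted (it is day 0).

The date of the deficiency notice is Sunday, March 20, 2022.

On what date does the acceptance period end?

The last day of the acceptance period: March 20, 2022 + 25 days = April 14, 2022.

April 14, 2022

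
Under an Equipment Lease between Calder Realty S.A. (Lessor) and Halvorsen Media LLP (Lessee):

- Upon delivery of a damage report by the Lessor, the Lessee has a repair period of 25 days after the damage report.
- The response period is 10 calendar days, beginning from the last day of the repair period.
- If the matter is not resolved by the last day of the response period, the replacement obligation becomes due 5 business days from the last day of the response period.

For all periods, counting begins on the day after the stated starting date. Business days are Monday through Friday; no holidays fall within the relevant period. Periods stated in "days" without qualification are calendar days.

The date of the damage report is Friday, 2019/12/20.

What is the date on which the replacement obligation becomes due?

2020/01/31

The last day of the repair period: 2019/12/20 + 25 days = 2020/01/14.
Adding 10 calendar days to 2020/01/14 gives 2020/01/24, which is the last day of the response period.
The date on which the replacement obligation becomes due: 5 business days after Friday, 2020/01/24, skipping weekends — Jan 27, Jan 28, Jan 29, Jan 30, Jan 31 — lands on Friday, 2020/01/31.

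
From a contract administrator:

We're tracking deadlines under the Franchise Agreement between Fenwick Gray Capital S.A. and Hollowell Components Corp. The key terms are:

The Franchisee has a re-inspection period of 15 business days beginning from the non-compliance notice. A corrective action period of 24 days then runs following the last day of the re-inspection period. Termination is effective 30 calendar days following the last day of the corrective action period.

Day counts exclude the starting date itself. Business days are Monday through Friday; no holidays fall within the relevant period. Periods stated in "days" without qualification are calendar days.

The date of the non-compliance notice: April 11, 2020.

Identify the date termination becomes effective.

June 24, 2020

The last day of the re-inspection period: 15 business days after Saturday, April 11, 2020, skipping weekends — Apr 13, Apr 14, Apr 15, Apr 16, …, Apr 29, Apr 30, May 1 — lands on Friday, May 1, 2020.
Adding 24 calendar days to May 1, 2020 gives May 25, 2020, which is the last day of the corrective action period.
Adding 30 calendar days to May 25, 2020 gives June 24, 2020, which is the date termination becomes effective.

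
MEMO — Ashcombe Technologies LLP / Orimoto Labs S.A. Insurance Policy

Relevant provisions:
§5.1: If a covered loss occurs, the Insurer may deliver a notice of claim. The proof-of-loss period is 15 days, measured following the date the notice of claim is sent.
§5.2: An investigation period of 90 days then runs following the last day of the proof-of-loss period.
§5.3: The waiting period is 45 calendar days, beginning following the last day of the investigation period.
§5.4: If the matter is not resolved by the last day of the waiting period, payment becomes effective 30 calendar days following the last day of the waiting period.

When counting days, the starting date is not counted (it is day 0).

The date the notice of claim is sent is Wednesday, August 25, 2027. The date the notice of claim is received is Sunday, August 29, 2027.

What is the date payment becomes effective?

February 21, 2028

Adding 15 calendar days to August 25, 2027 gives September 9, 2027, which is the last day of the proof-of-loss period.
Adding 90 calendar days to September 9, 2027 gives December 8, 2027, which is the last day of the investigation period.
The last day of the waiting period: December 8, 2027 + 45 days = January 22, 2028.
The date payment becomes effective: January 22, 2028 + 30 days = February 21, 2028.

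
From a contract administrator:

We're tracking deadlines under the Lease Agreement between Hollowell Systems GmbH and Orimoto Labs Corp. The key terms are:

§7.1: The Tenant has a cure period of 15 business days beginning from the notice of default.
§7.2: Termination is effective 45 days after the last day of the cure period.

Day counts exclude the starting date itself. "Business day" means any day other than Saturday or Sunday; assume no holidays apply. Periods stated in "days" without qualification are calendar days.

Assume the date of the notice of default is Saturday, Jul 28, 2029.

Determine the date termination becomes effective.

Oct 1, 2029

The last day of the cure period: counting 15 business days from Saturday, Jul 28, 2029 (Jul 30, Jul 31, Aug 1, Aug 2, …, Aug 15, Aug 16, Aug 17, skipping weekends) reaches Friday, Aug 17, 2029.
The date termination becomes effective: 45 calendar days after Aug 17, 2029 is Oct 1, 2029.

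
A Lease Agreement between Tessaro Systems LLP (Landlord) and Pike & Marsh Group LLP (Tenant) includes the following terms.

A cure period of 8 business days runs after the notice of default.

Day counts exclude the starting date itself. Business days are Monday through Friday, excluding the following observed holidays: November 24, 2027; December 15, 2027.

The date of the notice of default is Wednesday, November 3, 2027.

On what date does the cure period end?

November 15, 2027

From Wednesday, November 3, 2027, 8 business days (Nov 4, Nov 5, Nov 8, Nov 9, Nov 10, Nov 11, Nov 12, Nov 15, skipping weekends) brings us to Monday, November 15, 2027, which is the last day of the cure period.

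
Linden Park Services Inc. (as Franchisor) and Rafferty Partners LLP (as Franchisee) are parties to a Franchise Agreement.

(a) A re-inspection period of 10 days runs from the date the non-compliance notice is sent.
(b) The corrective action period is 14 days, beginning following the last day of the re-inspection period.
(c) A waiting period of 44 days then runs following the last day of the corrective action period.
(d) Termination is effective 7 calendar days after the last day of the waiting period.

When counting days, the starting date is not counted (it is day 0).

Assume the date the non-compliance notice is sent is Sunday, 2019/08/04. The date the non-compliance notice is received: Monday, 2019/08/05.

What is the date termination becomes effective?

2019/10/18

Adding 10 calendar days to 2019/08/04 gives 2019/08/14, which is the last day of the re-inspection period.
The last day of the corrective action period: 2019/08/14 + 14 days = 2019/08/28.
Adding 44 calendar days to 2019/08/28 gives 2019/10/11, which is the last day of the waiting period.
The date termination becomes effective: 2019/10/11 + 7 days = 2019/10/18.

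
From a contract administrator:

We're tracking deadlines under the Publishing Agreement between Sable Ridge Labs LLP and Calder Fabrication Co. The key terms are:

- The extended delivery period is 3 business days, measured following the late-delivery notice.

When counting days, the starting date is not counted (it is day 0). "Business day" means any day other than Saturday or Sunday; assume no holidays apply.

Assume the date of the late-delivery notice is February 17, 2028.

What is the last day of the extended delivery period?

February 22, 2028

From Thursday, February 17, 2028, 3 business days (Feb 18, Feb 21, Feb 22, skipping weekends) brings us to Tuesday, February 22, 2028, which is the last day of the extended delivery period.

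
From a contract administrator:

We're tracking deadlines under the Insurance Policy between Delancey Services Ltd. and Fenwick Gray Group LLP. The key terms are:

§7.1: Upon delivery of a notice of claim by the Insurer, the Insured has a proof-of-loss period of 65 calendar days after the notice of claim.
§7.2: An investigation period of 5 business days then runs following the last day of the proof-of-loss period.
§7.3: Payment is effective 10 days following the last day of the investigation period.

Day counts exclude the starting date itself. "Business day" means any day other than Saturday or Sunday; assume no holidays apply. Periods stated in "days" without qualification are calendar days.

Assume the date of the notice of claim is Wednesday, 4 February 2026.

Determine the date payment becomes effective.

27 April 2026

The last day of the proof-of-loss period: 65 calendar days after 4 February 2026 is 10 April 2026.
From Friday, 10 April 2026, 5 business days (Apr 13, Apr 14, Apr 15, Apr 16, Apr 17, skipping weekends) brings us to Friday, 17 April 2026, which is the last day of the investigation period.
Adding 10 calendar days to 17 April 2026 gives 27 April 2026, which is the date payment becomes effective.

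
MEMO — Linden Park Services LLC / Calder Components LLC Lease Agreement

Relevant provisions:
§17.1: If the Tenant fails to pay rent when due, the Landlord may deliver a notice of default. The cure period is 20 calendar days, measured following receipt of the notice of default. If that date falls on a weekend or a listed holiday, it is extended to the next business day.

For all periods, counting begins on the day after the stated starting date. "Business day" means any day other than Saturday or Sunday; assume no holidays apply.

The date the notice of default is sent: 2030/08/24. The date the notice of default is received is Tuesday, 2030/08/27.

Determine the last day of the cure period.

The last day of the cure period: 2030/08/27 + 20 days = 2030/09/16. 2030/09/16 is a Monday, so no roll-forward applies.

2030/09/16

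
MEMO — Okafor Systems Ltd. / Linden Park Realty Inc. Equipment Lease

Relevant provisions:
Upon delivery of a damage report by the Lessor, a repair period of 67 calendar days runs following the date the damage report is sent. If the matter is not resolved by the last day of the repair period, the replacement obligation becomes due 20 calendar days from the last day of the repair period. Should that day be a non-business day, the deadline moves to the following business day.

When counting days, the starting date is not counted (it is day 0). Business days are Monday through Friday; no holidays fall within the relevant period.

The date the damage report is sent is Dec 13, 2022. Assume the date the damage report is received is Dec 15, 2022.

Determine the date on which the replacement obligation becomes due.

The last day of the repair period: 67 calendar days after Dec 13, 2022 is Feb 18, 2023.
Adding 20 calendar days to Feb 18, 2023 gives Mar 10, 2023, which is the date on which the replacement obligation becomes due. Mar 10, 2023 is a Friday, so no roll-forward applies.

Mar 10, 2023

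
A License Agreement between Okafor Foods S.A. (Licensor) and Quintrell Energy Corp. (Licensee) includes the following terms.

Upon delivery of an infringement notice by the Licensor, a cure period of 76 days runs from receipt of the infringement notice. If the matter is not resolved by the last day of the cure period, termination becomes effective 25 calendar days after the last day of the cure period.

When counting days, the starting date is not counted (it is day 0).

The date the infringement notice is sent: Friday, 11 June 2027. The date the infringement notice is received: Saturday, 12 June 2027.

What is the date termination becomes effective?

The last day of the cure period: 76 calendar days after 12 June 2027 is 27 August 2027.
The date termination becomes effective: 27 August 2027 + 25 days = 21 September 2027.

21 September 2027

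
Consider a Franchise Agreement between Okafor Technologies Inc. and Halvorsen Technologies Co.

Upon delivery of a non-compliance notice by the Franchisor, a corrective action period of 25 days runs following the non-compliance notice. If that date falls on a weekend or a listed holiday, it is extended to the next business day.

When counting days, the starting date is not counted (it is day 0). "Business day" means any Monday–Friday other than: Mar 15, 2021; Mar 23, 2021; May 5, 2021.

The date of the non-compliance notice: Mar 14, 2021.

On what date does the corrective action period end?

The last day of the corrective action period: Mar 14, 2021 + 25 days = Apr 8, 2021. Apr 8, 2021 is a Thursday and is not a listed holiday, so no roll-forward applies.

Apr 8, 2021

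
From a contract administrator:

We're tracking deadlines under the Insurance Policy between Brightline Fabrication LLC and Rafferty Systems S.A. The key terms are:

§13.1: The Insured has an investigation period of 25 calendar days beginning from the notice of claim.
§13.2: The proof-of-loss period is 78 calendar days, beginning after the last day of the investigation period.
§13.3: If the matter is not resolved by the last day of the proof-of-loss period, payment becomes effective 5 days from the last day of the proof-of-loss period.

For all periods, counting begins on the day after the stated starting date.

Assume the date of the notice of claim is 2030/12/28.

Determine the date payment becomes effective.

2031/04/15

The last day of the investigation period: 2030/12/28 + 25 days = 2031/01/22.
The last day of the proof-of-loss period: 78 calendar days after 2031/01/22 is 2031/04/10.
The date payment becomes effective: 5 calendar days after 2031/04/10 is 2031/04/15.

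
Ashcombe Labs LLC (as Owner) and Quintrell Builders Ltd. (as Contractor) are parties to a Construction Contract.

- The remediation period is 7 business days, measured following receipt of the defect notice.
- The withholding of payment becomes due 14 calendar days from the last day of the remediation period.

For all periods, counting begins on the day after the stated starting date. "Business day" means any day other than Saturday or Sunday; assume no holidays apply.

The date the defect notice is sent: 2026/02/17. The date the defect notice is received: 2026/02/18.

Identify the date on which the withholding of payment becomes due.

2026/03/13

The last day of the remediation period: 7 business days after Wednesday, 2026/02/18, skipping weekends — Feb 19, Feb 20, Feb 23, Feb 24, Feb 25, Feb 26, Feb 27 — lands on Friday, 2026/02/27.
The date on which the withholding of payment becomes due: 2026/02/27 + 14 days = 2026/03/13.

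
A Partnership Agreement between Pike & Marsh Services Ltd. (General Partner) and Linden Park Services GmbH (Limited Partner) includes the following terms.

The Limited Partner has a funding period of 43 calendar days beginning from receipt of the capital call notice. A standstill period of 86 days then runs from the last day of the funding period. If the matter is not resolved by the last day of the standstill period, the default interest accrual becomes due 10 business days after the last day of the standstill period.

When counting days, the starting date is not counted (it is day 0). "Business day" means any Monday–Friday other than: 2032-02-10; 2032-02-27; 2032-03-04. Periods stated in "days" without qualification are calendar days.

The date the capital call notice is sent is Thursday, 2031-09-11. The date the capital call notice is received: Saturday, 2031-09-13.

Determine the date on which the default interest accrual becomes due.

Adding 43 calendar days to 2031-09-13 gives 2031-10-26, which is the last day of the funding period.
Adding 86 calendar days to 2031-10-26 gives 2032-01-20, which is the last day of the standstill period.
The date on which the default interest accrual becomes due: 10 business days after Tuesday, 2032-01-20, skipping weekends — Jan 21, Jan 22, Jan 23, Jan 26, Jan 27, Jan 28, Jan 29, Jan 30, Feb 2, Feb 3 — lands on Tuesday, 2032-02-03.

2032-02-03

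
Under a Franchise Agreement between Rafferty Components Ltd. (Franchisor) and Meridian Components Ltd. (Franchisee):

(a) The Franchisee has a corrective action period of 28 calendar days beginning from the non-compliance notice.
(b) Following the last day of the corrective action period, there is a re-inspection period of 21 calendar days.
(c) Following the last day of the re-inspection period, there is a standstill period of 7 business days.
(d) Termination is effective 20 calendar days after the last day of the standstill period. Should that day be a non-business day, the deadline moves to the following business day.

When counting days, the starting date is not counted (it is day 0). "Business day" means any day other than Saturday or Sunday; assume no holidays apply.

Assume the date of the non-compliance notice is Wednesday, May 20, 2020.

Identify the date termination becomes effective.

The last day of the corrective action period: 28 calendar days after May 20, 2020 is Jun 17, 2020.
Adding 21 calendar days to Jun 17, 2020 gives Jul 8, 2020, which is the last day of the re-inspection period.
From Wednesday, Jul 8, 2020, 7 business days (Jul 9, Jul 10, Jul 13, Jul 14, Jul 15, Jul 16, Jul 17, skipping weekends) brings us to Friday, Jul 17, 2020, which is the last day of the standstill period.
The date termination becomes effective: 20 calendar days after Jul 17, 2020 is Aug 6, 2020. Aug 6, 2020 is a Thursday, so no roll-forward applies.

Aug 6, 2020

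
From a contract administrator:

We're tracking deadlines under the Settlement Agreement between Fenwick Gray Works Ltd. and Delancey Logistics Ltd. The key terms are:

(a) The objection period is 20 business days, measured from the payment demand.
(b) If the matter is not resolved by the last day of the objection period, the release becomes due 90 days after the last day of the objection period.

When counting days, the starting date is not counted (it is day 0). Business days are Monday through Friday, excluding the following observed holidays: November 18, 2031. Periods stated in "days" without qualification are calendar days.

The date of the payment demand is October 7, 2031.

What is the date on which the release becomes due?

The last day of the objection period: counting 20 business days from Tuesday, October 7, 2031 (Oct 8, Oct 9, Oct 10, Oct 13, …, Oct 31, Nov 3, Nov 4, skipping weekends) reaches Tuesday, November 4, 2031.
The date on which the release becomes due: November 4, 2031 + 90 days = February 2, 2032.

February 2, 2032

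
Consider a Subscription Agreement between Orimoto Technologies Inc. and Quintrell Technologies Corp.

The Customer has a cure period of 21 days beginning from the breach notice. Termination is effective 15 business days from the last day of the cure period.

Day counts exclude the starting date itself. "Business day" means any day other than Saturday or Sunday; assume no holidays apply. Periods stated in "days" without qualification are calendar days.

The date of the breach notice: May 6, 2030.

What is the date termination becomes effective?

June 17, 2030

The last day of the cure period: May 6, 2030 + 21 days = May 27, 2030.
The date termination becomes effective: 15 business days after Monday, May 27, 2030, skipping weekends — May 28, May 29, May 30, May 31, …, Jun 13, Jun 14, Jun 17 — lands on Monday, June 17, 2030.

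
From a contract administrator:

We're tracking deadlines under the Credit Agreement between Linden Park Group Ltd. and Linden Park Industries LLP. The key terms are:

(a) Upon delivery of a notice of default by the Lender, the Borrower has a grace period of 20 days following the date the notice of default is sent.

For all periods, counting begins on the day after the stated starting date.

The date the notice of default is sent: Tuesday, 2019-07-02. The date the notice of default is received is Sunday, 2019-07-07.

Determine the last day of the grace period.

The last day of the grace period: 20 calendar days after 2019-07-02 is 2019-07-22.

2019-07-22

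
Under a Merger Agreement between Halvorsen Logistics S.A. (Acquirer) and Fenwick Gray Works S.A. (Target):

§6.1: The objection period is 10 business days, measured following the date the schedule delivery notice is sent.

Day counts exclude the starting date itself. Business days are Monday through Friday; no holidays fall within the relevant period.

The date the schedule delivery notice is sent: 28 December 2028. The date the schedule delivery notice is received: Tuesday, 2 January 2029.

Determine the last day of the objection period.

The last day of the objection period: counting 10 business days from Thursday, 28 December 2028 (Dec 29, Jan 1, Jan 2, Jan 3, Jan 4, Jan 5, Jan 8, Jan 9, Jan 10, Jan 11, skipping weekends) reaches Thursday, 11 January 2029.

11 January 2029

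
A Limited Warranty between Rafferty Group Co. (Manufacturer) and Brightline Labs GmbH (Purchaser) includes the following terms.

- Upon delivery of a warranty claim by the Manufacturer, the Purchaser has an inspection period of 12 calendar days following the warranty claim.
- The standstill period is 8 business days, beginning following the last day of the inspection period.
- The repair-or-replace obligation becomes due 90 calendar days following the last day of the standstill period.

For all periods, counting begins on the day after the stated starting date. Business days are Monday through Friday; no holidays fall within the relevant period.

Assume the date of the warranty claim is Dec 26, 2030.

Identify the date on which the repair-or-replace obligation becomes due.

Apr 17, 2031

The last day of the inspection period: Dec 26, 2030 + 12 days = Jan 7, 2031.
The last day of the standstill period: 8 business days after Tuesday, Jan 7, 2031, skipping weekends — Jan 8, Jan 9, Jan 10, Jan 13, Jan 14, Jan 15, Jan 16, Jan 17 — lands on Friday, Jan 17, 2031.
The date on which the repair-or-replace obligation becomes due: Jan 17, 2031 + 90 days = Apr 17, 2031.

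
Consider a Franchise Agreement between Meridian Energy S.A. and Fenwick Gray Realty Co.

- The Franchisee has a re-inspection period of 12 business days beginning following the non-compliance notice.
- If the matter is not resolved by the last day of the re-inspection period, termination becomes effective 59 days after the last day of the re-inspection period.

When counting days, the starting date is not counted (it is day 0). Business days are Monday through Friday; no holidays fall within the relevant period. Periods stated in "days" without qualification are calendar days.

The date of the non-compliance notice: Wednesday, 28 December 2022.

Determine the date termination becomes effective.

13 March 2023

From Wednesday, 28 December 2022, 12 business days (Dec 29, Dec 30, Jan 2, Jan 3, …, Jan 11, Jan 12, Jan 13, skipping weekends) brings us to Friday, 13 January 2023, which is the last day of the re-inspection period.
The date termination becomes effective: 13 January 2023 + 59 days = 13 March 2023.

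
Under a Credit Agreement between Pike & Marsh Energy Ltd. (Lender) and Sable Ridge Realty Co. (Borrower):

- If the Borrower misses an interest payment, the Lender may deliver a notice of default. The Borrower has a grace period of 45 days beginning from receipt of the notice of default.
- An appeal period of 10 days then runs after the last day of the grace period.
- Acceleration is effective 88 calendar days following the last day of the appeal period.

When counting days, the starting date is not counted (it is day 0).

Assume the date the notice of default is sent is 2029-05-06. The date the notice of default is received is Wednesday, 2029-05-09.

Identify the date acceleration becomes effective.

2029-09-29

Adding 45 calendar days to 2029-05-09 gives 2029-06-23, which is the last day of the grace period.
Adding 10 calendar days to 2029-06-23 gives 2029-07-03, which is the last day of the appeal period.
The date acceleration becomes effective: 88 calendar days after 2029-07-03 is 2029-09-29.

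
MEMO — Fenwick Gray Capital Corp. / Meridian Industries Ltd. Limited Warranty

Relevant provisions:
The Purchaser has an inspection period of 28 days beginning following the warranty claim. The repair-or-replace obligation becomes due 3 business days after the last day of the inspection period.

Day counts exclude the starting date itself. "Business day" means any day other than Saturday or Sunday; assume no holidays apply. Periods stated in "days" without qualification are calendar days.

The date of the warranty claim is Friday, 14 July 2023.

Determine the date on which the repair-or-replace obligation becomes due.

16 August 2023

The last day of the inspection period: 28 calendar days after 14 July 2023 is 11 August 2023.
The date on which the repair-or-replace obligation becomes due: counting 3 business days from Friday, 11 August 2023 (Aug 14, Aug 15, Aug 16, skipping weekends) reaches Wednesday, 16 August 2023.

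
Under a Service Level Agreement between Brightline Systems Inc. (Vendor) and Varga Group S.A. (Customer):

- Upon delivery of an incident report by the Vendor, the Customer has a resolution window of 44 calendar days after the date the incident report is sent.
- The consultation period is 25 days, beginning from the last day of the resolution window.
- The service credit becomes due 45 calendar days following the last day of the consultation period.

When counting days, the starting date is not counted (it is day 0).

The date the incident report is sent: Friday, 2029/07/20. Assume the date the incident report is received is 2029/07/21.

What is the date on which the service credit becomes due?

The last day of the resolution window: 2029/07/20 + 44 days = 2029/09/02.
The last day of the consultation period: 2029/09/02 + 25 days = 2029/09/27.
The date on which the service credit becomes due: 45 calendar days after 2029/09/27 is 2029/11/11.

2029/11/11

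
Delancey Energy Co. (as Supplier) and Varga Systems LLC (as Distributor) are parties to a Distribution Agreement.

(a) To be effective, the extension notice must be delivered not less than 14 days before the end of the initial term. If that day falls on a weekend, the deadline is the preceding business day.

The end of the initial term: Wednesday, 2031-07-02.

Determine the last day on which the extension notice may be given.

Counting back 14 calendar days from 2031-07-02 gives 2031-06-18. That is a Wednesday, so no adjustment is needed.

2031-06-18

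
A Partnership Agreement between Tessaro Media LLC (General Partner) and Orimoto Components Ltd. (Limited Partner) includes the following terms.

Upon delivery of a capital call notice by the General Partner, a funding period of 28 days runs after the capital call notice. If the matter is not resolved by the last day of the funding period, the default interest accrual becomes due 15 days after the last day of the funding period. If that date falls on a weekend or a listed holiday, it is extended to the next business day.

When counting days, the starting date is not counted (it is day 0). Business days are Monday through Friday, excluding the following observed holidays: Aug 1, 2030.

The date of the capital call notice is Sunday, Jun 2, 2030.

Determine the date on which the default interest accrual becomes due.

Jul 15, 2030

Adding 28 calendar days to Jun 2, 2030 gives Jun 30, 2030, which is the last day of the funding period.
The date on which the default interest accrual becomes due: 15 calendar days after Jun 30, 2030 is Jul 15, 2030. Jul 15, 2030 is a Monday and is not a listed holiday, so no roll-forward applies.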